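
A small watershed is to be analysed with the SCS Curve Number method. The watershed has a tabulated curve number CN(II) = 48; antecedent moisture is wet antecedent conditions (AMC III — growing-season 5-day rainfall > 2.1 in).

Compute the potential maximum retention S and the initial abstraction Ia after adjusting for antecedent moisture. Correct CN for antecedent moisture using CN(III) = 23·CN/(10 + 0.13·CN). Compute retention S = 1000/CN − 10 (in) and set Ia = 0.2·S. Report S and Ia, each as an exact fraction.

CN(III) from CN(II)=48: (23·48)/(10 + 0.13·48) = 13800/203 ≈ 67.980
Max retention: S = 1000/(13800/203) − 10 = 325/69 in (≈ 4.710 in)
Initial abstraction Ia = S/5 = (325/69)/5 = 65/69 ≈ 0.942 in

S = 325/69 in ≈ 4.710 in; Ia = 65/69 in ≈ 0.942 in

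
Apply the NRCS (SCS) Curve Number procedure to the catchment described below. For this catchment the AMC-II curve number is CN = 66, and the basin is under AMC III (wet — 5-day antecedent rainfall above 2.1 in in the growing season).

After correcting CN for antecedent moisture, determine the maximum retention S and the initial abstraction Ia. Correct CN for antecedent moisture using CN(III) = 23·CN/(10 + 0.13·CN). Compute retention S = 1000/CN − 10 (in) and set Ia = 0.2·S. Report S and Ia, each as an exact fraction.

CN(III) from CN(II)=66: (23·66)/(10 + 0.13·66) = 75900/929 ≈ 81.701
S = 1000/(75900/929) − 10 = 1700/759 in ≈ 2.240 in
Initial abstraction Ia = S/5 = (1700/759)/5 = 340/759 ≈ 0.448 in

S = 1700/759 in ≈ 2.240 in; Ia = 340/759 in ≈ 0.448 in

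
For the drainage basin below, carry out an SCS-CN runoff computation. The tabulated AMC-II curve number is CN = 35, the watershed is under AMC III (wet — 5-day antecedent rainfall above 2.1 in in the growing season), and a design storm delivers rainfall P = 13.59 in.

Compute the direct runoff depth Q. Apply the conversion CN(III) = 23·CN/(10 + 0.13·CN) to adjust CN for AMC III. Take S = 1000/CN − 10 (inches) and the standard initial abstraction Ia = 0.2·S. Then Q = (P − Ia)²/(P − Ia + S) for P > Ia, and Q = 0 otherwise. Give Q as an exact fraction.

CN(III) from CN(II)=35: (23·35)/(10 + 0.13·35) = 16100/291 ≈ 55.326
S = 1000/(16100/291) − 10 = 1300/161 in ≈ 8.075 in
Ia = 0.2S: 0.2·8.075 = 1.615 in (exactly 260/161)
Since P=13.590 > Ia=1.615: effective rainfall P−Ia = 192799/16100 in
Runoff Q = (P−Ia)²/(P−Ia+S) = (11.975)²/(11.975+8.075) = 37171454401/5197063900 ≈ 7.152 in

Q = 37171454401/5197063900 in ≈ 7.152 in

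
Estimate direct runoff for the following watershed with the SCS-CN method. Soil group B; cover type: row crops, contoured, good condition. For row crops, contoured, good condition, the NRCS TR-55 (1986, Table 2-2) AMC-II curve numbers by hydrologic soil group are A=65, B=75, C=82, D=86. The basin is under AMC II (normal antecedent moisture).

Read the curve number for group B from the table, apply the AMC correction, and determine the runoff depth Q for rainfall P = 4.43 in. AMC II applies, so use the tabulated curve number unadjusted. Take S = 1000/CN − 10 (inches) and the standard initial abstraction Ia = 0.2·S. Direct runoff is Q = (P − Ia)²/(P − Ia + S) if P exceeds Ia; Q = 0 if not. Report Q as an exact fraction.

NRCS table: row crops, contoured, good condition, soil group B → CN(II) = 75
AMC II — tabulated CN = 75 applies directly.
Max retention: S = 1000/75 − 10 = 10/3 in (≈ 3.333 in)
Initial abstraction Ia = S/5 = (10/3)/5 = 2/3 ≈ 0.667 in
Excess rainfall: 4.430 − 0.667 = 3.763 in; P > Ia so Q > 0
Q: (1129/300)² ÷ (2129/300) = 1274641/638700 in (≈ 1.996 in)

Q = 1274641/638700 in ≈ 1.996 in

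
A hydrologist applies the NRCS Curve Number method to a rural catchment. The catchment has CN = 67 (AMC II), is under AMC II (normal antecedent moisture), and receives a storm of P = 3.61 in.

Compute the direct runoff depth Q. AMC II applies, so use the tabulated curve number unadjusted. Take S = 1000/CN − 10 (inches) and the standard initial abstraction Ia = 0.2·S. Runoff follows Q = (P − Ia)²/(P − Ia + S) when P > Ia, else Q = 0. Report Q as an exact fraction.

Q = 309302569/338932900 in ≈ 0.913 in

AMC II — tabulated CN = 67 applies directly.
S = 1000/67 − 10 = 330/67 in ≈ 4.925 in
Initial abstraction Ia = S/5 = (330/67)/5 = 66/67 ≈ 0.985 in
Excess rainfall: 3.610 − 0.985 = 2.625 in; P > Ia so Q > 0
Q = (17587/6700)²/((17587/6700) + 330/67) = (309302569/44890000)/(50587/6700) = 309302569/338932900 in ≈ 0.913 in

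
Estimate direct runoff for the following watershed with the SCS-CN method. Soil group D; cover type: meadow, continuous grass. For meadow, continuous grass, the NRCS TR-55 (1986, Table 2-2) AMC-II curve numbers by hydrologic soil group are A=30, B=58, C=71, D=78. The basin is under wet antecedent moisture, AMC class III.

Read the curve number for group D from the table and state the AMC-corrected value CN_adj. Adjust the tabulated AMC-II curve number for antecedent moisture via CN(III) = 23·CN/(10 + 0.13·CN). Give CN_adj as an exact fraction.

NRCS table: meadow, continuous grass, soil group D → CN(II) = 78
Adjust CN=78 to AMC III: 23·78/(10 + 0.13·78) → 1794 ÷ (1007/50) = 89700/1007 ≈ 89.076

CN_adj = 89700/1007 ≈ 89.076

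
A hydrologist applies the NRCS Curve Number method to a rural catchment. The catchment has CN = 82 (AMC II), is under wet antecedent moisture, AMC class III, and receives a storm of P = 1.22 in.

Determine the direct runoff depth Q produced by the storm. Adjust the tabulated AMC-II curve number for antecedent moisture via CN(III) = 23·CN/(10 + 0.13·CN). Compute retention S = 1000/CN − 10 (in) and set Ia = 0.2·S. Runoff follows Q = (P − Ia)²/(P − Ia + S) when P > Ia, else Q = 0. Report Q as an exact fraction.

Q = 2354481529/4409609450 in ≈ 0.534 in

CN(III) from CN(II)=82: (23·82)/(10 + 0.13·82) = 94300/1033 ≈ 91.288
Max retention: S = 1000/(94300/1033) − 10 = 900/943 in (≈ 0.954 in)
Ia = 0.2·(900/943) = 180/943 in ≈ 0.191 in
Since P=1.220 > Ia=0.191: effective rainfall P−Ia = 48523/47150 in
Q: (48523/47150)² ÷ (93523/47150) = 2354481529/4409609450 in (≈ 0.534 in)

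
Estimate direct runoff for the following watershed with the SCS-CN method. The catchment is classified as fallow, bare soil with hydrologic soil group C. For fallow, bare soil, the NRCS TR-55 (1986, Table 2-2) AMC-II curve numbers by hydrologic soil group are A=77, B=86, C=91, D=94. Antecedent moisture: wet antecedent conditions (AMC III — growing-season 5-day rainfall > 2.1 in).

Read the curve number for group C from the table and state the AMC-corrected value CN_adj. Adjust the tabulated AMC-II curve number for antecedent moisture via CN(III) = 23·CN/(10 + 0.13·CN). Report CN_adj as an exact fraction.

NRCS table: fallow, bare soil, soil group C → CN(II) = 91
Adjust CN=91 to AMC III: 23·91/(10 + 0.13·91) → 2093 ÷ (2183/100) = 209300/2183 ≈ 95.877

CN_adj = 209300/2183 ≈ 95.877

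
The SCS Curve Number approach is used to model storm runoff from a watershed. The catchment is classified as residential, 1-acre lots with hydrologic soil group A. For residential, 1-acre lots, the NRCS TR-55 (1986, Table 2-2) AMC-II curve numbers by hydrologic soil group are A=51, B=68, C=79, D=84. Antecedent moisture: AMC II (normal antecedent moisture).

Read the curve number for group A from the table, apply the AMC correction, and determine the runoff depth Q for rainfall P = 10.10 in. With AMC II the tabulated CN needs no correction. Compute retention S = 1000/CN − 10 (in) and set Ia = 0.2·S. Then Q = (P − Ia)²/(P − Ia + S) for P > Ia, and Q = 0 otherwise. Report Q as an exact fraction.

NRCS table: residential, 1-acre lots, soil group A → CN(II) = 51
CN(II) = 51; AMC II needs no correction.
Max retention: S = 1000/51 − 10 = 490/51 in (≈ 9.608 in)
Initial abstraction Ia = S/5 = (490/51)/5 = 98/51 ≈ 1.922 in
Since P=10.100 > Ia=1.922: effective rainfall P−Ia = 4171/510 in
Q = (4171/510)²/((4171/510) + 490/51) = (17397241/260100)/(9071/510) = 17397241/4626210 in ≈ 3.761 in

Q = 17397241/4626210 in ≈ 3.761 in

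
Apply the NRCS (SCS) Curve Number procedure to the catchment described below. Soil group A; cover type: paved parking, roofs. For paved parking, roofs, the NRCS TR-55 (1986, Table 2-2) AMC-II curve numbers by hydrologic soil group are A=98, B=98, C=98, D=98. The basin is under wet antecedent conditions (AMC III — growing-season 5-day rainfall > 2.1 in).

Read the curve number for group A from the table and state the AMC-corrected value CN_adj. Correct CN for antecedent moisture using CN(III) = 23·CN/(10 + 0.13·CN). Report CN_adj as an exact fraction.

CN_adj = 112700/1137 ≈ 99.120

NRCS table: paved parking, roofs, soil group A → CN(II) = 98
CN(III) from CN(II)=98: (23·98)/(10 + 0.13·98) = 112700/1137 ≈ 99.120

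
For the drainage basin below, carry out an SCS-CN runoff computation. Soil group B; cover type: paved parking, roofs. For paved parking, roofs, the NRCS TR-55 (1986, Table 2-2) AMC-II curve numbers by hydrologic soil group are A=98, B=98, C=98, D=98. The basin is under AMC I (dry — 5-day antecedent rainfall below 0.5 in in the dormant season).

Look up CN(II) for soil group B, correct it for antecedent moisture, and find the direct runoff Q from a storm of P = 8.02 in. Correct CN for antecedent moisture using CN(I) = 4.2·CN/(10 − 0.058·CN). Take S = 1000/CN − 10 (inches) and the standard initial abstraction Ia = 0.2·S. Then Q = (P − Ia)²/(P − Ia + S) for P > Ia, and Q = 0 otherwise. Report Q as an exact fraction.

NRCS table: paved parking, roofs, soil group B → CN(II) = 98
CN(I) from CN(II)=98: (4.2·98)/(10 − 0.058·98) = 102900/1079 ≈ 95.366
S = 1000/(102900/1079) − 10 = 500/1029 in ≈ 0.486 in
Ia = 0.2S: 0.2·0.486 = 0.097 in (exactly 100/1029)
Excess rainfall: 8.020 − 0.097 = 7.923 in; P > Ia so Q > 0
Q = (407629/51450)²/((407629/51450) + 500/1029) = (166161401641/2647102500)/(432629/51450) = 166161401641/22258762050 in ≈ 7.465 in

Q = 166161401641/22258762050 in ≈ 7.465 in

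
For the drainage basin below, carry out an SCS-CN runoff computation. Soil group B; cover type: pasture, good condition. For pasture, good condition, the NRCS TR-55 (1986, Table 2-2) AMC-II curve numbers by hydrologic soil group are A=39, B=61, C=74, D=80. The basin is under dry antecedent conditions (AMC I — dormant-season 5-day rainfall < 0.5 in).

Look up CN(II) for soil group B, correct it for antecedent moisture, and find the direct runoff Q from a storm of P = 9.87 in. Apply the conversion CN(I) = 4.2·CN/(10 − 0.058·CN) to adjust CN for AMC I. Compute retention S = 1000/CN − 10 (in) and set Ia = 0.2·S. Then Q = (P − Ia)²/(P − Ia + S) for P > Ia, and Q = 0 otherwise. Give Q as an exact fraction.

Q = 84942519601/40199872300 in ≈ 2.113 in

NRCS table: pasture, good condition, soil group B → CN(II) = 61
Adjust CN=61 to AMC I: 4.2·61/(10 − 0.058·61) → (1281/5) ÷ (3231/500) = 42700/1077 ≈ 39.647
Retention S: 1000/CN − 10 with CN=39.647 → S = 6500/427 ≈ 15.222 in
Ia = 0.2S: 0.2·15.222 = 3.044 in (exactly 1300/427)
Excess rainfall: 9.870 − 3.044 = 6.826 in; P > Ia so Q > 0
Q: (291449/42700)² ÷ (941449/42700) = 84942519601/40199872300 in (≈ 2.113 in)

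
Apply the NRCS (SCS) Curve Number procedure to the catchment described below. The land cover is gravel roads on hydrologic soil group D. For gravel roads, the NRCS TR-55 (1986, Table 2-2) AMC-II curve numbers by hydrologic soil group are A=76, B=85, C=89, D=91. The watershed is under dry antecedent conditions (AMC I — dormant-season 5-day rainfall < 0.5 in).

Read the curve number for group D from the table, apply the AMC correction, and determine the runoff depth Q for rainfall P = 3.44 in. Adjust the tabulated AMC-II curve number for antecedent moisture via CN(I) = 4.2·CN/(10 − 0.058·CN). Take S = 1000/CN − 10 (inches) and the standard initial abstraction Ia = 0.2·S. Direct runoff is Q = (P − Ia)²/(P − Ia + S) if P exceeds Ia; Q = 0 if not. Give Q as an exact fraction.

Q = 1117793762/675076675 in ≈ 1.656 in

NRCS table: gravel roads, soil group D → CN(II) = 91
CN(I) from CN(II)=91: (4.2·91)/(10 − 0.058·91) = 63700/787 ≈ 80.940
Max retention: S = 1000/(63700/787) − 10 = 1500/637 in (≈ 2.355 in)
Ia = 0.2S: 0.2·2.355 = 0.471 in (exactly 300/637)
Excess rainfall: 3.440 − 0.471 = 2.969 in; P > Ia so Q > 0
Q = (47282/15925)²/((47282/15925) + 1500/637) = (2235587524/253605625)/(84782/15925) = 1117793762/675076675 in ≈ 1.656 in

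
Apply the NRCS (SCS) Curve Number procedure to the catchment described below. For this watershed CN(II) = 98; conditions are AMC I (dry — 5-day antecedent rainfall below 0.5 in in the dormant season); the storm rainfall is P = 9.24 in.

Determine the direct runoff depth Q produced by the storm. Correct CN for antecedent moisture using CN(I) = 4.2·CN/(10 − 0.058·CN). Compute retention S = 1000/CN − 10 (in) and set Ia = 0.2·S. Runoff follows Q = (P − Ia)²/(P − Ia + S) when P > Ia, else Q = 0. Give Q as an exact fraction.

Adjust CN=98 to AMC I: 4.2·98/(10 − 0.058·98) → (2058/5) ÷ (1079/250) = 102900/1079 ≈ 95.366
Retention S: 1000/CN − 10 with CN=95.366 → S = 500/1029 ≈ 0.486 in
Ia = 0.2·(500/1029) = 100/1029 in ≈ 0.097 in
P − Ia = 9.240 − 0.097 = 235199/25725 ≈ 9.143 in (> 0, runoff occurs)
Q = (235199/25725)²/((235199/25725) + 500/1029) = (55318569601/661775625)/(247699/25725) = 55318569601/6372056775 in ≈ 8.681 in

Q = 55318569601/6372056775 in ≈ 8.681 in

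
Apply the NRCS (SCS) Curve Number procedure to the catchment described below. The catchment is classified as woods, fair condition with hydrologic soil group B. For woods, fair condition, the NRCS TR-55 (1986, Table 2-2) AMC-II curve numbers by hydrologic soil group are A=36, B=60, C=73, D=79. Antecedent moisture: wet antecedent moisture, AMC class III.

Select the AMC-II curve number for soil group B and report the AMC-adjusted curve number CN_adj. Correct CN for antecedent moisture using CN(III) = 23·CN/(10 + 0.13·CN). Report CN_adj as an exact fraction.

NRCS table: woods, fair condition, soil group B → CN(II) = 60
Wet (AMC III): CN(III) = 23·60/(10 + 0.13·60) = 1380/(89/5) = 6900/89 ≈ 77.528

CN_adj = 6900/89 ≈ 77.528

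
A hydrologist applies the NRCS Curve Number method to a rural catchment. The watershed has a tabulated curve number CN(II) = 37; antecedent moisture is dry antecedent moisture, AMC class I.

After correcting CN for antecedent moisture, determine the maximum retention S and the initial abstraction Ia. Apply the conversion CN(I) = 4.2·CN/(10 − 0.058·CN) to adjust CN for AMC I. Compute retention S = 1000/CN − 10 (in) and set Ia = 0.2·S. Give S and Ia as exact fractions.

Adjust CN=37 to AMC I: 4.2·37/(10 − 0.058·37) → (777/5) ÷ (3927/500) = 3700/187 ≈ 19.786
Retention S: 1000/CN − 10 with CN=19.786 → S = 1500/37 ≈ 40.541 in
Initial abstraction Ia = S/5 = (1500/37)/5 = 300/37 ≈ 8.108 in

S = 1500/37 in ≈ 40.541 in; Ia = 300/37 in ≈ 8.108 in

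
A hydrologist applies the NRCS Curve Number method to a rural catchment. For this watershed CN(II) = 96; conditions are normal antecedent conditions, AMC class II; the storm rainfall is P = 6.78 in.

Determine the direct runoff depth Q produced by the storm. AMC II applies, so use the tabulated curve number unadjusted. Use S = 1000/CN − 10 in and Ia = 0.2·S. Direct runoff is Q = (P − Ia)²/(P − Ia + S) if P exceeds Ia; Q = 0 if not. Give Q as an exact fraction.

Q = 4036081/640200 in ≈ 6.304 in

Average conditions: CN = 96 (no AMC adjustment).
S = 1000/96 − 10 = 5/12 in ≈ 0.417 in
Ia = 0.2·(5/12) = 1/12 in ≈ 0.083 in
P − Ia = 6.780 − 0.083 = 2009/300 ≈ 6.697 in (> 0, runoff occurs)
Q: (2009/300)² ÷ (1067/150) = 4036081/640200 in (≈ 6.304 in)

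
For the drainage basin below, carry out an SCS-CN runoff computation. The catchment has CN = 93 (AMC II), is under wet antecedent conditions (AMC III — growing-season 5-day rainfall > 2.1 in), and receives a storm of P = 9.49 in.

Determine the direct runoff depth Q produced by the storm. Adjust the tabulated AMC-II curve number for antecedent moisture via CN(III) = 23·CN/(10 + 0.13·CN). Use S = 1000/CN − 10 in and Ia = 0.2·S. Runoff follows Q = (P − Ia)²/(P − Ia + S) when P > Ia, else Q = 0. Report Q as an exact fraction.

Q = 4063897159921/446176362900 in ≈ 9.108 in

CN(III) from CN(II)=93: (23·93)/(10 + 0.13·93) = 213900/2209 ≈ 96.831
S = 1000/(213900/2209) − 10 = 700/2139 in ≈ 0.327 in
Ia = 0.2·(700/2139) = 140/2139 in ≈ 0.065 in
P − Ia = 9.490 − 0.065 = 2015911/213900 ≈ 9.425 in (> 0, runoff occurs)
Q: (2015911/213900)² ÷ (2085911/213900) = 4063897159921/446176362900 in (≈ 9.108 in)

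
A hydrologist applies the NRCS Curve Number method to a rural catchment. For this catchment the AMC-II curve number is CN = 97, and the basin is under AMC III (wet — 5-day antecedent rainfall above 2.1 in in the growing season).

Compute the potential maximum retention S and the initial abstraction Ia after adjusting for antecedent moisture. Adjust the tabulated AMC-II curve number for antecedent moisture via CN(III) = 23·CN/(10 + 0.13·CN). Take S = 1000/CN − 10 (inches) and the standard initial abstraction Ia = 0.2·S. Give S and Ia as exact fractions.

Adjust CN=97 to AMC III: 23·97/(10 + 0.13·97) → 2231 ÷ (2261/100) = 223100/2261 ≈ 98.673
Retention S: 1000/CN − 10 with CN=98.673 → S = 300/2231 ≈ 0.134 in
Initial abstraction Ia = S/5 = (300/2231)/5 = 60/2231 ≈ 0.027 in

S = 300/2231 in ≈ 0.134 in; Ia = 60/2231 in ≈ 0.027 in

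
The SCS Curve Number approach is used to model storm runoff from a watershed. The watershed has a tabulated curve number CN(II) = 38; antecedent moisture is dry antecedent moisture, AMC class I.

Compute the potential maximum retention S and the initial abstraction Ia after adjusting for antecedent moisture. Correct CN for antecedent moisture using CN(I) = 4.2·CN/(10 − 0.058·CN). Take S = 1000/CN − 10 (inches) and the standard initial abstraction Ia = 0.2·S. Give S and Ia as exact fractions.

Dry (AMC I): CN(I) = 4.2·38/(10 − 0.058·38) = (798/5)/(1949/250) = 39900/1949 ≈ 20.472
Max retention: S = 1000/(39900/1949) − 10 = 15500/399 in (≈ 38.847 in)
Ia = 0.2S: 0.2·38.847 = 7.769 in (exactly 3100/399)

S = 15500/399 in ≈ 38.847 in; Ia = 3100/399 in ≈ 7.769 in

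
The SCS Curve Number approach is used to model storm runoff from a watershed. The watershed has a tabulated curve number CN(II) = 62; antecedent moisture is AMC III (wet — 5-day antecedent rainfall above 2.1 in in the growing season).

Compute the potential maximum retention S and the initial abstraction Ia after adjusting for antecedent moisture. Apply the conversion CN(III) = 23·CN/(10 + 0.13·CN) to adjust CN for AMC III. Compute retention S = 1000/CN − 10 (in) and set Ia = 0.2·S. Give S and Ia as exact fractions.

CN(III) from CN(II)=62: (23·62)/(10 + 0.13·62) = 71300/903 ≈ 78.959
Max retention: S = 1000/(71300/903) − 10 = 1900/713 in (≈ 2.665 in)
Ia = 0.2S: 0.2·2.665 = 0.533 in (exactly 380/713)

S = 1900/713 in ≈ 2.665 in; Ia = 380/713 in ≈ 0.533 in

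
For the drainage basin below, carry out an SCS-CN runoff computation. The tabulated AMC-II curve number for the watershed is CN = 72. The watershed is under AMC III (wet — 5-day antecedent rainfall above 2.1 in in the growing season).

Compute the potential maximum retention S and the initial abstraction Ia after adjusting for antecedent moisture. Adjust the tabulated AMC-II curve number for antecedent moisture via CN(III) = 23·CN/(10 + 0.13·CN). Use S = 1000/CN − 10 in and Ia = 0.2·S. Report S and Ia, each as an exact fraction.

Adjust CN=72 to AMC III: 23·72/(10 + 0.13·72) → 1656 ÷ (484/25) = 10350/121 ≈ 85.537
Retention S: 1000/CN − 10 with CN=85.537 → S = 350/207 ≈ 1.691 in
Ia = 0.2S: 0.2·1.691 = 0.338 in (exactly 70/207)

S = 350/207 in ≈ 1.691 in; Ia = 70/207 in ≈ 0.338 in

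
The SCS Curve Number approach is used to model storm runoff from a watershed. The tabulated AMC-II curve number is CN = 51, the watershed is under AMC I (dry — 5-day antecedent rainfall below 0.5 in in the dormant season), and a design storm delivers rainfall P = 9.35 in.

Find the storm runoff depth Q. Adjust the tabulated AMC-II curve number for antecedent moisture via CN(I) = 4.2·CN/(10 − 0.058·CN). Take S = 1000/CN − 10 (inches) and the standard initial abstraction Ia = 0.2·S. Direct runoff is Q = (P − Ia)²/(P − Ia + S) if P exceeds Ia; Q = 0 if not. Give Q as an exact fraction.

Q = 213481321/258909660 in ≈ 0.825 in

Adjust CN=51 to AMC I: 4.2·51/(10 − 0.058·51) → (1071/5) ÷ (3521/500) = 15300/503 ≈ 30.417
Max retention: S = 1000/(15300/503) − 10 = 3500/153 in (≈ 22.876 in)
Ia = 0.2S: 0.2·22.876 = 4.575 in (exactly 700/153)
Since P=9.350 > Ia=4.575: effective rainfall P−Ia = 14611/3060 in
Runoff Q = (P−Ia)²/(P−Ia+S) = (4.775)²/(4.775+22.876) = 213481321/258909660 ≈ 0.825 in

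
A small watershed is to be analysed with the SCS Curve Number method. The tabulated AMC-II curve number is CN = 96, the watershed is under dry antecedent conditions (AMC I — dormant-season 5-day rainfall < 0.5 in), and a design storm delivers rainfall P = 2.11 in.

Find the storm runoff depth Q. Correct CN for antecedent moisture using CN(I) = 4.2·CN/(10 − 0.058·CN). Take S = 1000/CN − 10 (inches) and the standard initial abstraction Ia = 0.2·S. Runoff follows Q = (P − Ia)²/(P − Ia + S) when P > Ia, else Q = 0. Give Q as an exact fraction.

Q = 145033849/115245900 in ≈ 1.258 in

Adjust CN=96 to AMC I: 4.2·96/(10 − 0.058·96) → (2016/5) ÷ (554/125) = 25200/277 ≈ 90.975
Retention S: 1000/CN − 10 with CN=90.975 → S = 125/126 ≈ 0.992 in
Ia = 0.2·(125/126) = 25/126 in ≈ 0.198 in
Since P=2.110 > Ia=0.198: effective rainfall P−Ia = 12043/6300 in
Q: (12043/6300)² ÷ (18293/6300) = 145033849/115245900 in (≈ 1.258 in)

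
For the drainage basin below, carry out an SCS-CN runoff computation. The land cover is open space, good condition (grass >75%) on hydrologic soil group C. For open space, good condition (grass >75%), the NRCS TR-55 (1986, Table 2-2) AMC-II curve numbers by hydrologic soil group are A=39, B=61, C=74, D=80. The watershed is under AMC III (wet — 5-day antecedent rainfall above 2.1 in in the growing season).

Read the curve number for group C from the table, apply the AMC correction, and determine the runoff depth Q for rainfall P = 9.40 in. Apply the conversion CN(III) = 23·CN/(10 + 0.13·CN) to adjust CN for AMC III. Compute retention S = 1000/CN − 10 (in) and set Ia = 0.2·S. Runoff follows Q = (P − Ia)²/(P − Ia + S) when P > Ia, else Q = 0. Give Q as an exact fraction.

Q = 1497457809/192313235 in ≈ 7.787 in

NRCS table: open space, good condition (grass >75%), soil group C → CN(II) = 74
Adjust CN=74 to AMC III: 23·74/(10 + 0.13·74) → 1702 ÷ (981/50) = 85100/981 ≈ 86.748
Max retention: S = 1000/(85100/981) − 10 = 1300/851 in (≈ 1.528 in)
Initial abstraction Ia = S/5 = (1300/851)/5 = 260/851 ≈ 0.306 in
Excess rainfall: 9.400 − 0.306 = 9.094 in; P > Ia so Q > 0
Runoff Q = (P−Ia)²/(P−Ia+S) = (9.094)²/(9.094+1.528) = 1497457809/192313235 ≈ 7.787 in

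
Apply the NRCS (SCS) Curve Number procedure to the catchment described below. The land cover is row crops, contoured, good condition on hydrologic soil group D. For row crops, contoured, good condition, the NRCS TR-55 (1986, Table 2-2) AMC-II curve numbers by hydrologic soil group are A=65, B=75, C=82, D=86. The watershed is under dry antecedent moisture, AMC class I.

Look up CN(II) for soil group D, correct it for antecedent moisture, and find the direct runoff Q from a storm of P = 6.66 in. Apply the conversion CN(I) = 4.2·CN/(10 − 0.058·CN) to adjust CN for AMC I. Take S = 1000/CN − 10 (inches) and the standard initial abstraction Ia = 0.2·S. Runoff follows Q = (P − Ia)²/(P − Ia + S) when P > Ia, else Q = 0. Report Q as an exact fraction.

NRCS table: row crops, contoured, good condition, soil group D → CN(II) = 86
CN(I) from CN(II)=86: (4.2·86)/(10 − 0.058·86) = 12900/179 ≈ 72.067
Retention S: 1000/CN − 10 with CN=72.067 → S = 500/129 ≈ 3.876 in
Ia = 0.2·(500/129) = 100/129 in ≈ 0.775 in
Excess rainfall: 6.660 − 0.775 = 5.885 in; P > Ia so Q > 0
Q: (37957/6450)² ÷ (62957/6450) = 1440733849/406072650 in (≈ 3.548 in)

Q = 1440733849/406072650 in ≈ 3.548 in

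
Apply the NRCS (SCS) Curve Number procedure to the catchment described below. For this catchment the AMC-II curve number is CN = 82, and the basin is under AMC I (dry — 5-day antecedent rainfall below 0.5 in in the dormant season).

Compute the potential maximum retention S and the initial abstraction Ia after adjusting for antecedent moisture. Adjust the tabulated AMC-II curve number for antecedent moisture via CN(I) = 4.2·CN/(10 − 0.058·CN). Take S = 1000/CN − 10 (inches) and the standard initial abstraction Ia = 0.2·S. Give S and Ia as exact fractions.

CN(I) from CN(II)=82: (4.2·82)/(10 − 0.058·82) = 28700/437 ≈ 65.675
S = 1000/(28700/437) − 10 = 1500/287 in ≈ 5.226 in
Ia = 0.2S: 0.2·5.226 = 1.045 in (exactly 300/287)

S = 1500/287 in ≈ 5.226 in; Ia = 300/287 in ≈ 1.045 in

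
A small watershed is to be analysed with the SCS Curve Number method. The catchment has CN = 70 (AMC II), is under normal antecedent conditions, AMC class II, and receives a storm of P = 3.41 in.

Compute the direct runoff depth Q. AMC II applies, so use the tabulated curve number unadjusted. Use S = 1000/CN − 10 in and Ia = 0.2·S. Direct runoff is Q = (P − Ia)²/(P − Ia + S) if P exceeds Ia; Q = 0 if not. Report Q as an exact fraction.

AMC II — tabulated CN = 70 applies directly.
Retention S: 1000/CN − 10 with CN=70.000 → S = 30/7 ≈ 4.286 in
Initial abstraction Ia = S/5 = (30/7)/5 = 6/7 ≈ 0.857 in
P − Ia = 3.410 − 0.857 = 1787/700 ≈ 2.553 in (> 0, runoff occurs)
Runoff Q = (P−Ia)²/(P−Ia+S) = (2.553)²/(2.553+4.286) = 3193369/3350900 ≈ 0.953 in

Q = 3193369/3350900 in ≈ 0.953 in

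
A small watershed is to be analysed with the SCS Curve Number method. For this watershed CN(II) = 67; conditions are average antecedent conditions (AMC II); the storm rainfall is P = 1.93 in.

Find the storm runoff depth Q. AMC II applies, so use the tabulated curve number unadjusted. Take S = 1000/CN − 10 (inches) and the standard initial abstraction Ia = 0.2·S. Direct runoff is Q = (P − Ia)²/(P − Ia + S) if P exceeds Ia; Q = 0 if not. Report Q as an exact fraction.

Q = 40081561/263517700 in ≈ 0.152 in

CN(II) = 67; AMC II needs no correction.
Max retention: S = 1000/67 − 10 = 330/67 in (≈ 4.925 in)
Ia = 0.2S: 0.2·4.925 = 0.985 in (exactly 66/67)
Since P=1.930 > Ia=0.985: effective rainfall P−Ia = 6331/6700 in
Runoff Q = (P−Ia)²/(P−Ia+S) = (0.945)²/(0.945+4.925) = 40081561/263517700 ≈ 0.152 in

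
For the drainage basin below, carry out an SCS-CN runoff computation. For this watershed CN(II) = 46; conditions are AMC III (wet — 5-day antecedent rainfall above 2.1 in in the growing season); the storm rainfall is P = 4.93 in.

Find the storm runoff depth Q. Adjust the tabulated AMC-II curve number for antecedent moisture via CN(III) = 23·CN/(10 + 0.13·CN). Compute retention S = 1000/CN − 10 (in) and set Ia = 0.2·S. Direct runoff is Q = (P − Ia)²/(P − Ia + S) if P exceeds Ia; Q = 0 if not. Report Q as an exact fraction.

Adjust CN=46 to AMC III: 23·46/(10 + 0.13·46) → 1058 ÷ (799/50) = 52900/799 ≈ 66.208
Retention S: 1000/CN − 10 with CN=66.208 → S = 2700/529 ≈ 5.104 in
Ia = 0.2S: 0.2·5.104 = 1.021 in (exactly 540/529)
P − Ia = 4.930 − 1.021 = 206797/52900 ≈ 3.909 in (> 0, runoff occurs)
Runoff Q = (P−Ia)²/(P−Ia+S) = (3.909)²/(3.909+5.104) = 42764999209/25222561300 ≈ 1.696 in

Q = 42764999209/25222561300 in ≈ 1.696 in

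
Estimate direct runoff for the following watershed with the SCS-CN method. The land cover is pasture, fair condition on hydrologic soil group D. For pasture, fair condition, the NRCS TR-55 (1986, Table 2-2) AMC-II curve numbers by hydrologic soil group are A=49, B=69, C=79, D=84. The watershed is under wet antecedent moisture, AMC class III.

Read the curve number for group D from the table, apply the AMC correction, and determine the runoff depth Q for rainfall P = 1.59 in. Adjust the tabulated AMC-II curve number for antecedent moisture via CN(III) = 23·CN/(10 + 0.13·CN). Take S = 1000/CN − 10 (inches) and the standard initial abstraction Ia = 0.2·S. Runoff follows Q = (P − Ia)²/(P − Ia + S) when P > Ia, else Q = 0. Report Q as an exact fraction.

Q = 4733027209/5254895100 in ≈ 0.901 in

NRCS table: pasture, fair condition, soil group D → CN(II) = 84
Wet (AMC III): CN(III) = 23·84/(10 + 0.13·84) = 1932/(523/25) = 48300/523 ≈ 92.352
Retention S: 1000/CN − 10 with CN=92.352 → S = 400/483 ≈ 0.828 in
Initial abstraction Ia = S/5 = (400/483)/5 = 80/483 ≈ 0.166 in
P − Ia = 1.590 − 0.166 = 68797/48300 ≈ 1.424 in (> 0, runoff occurs)
Q: (68797/48300)² ÷ (108797/48300) = 4733027209/5254895100 in (≈ 0.901 in)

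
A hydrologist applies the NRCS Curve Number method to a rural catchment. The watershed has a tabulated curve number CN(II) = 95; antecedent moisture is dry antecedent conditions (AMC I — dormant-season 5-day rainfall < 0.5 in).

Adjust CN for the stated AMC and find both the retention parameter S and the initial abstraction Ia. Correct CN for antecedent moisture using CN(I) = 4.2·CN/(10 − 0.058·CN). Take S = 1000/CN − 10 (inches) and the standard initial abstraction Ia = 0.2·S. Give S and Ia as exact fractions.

S = 500/399 in ≈ 1.253 in; Ia = 100/399 in ≈ 0.251 in

Adjust CN=95 to AMC I: 4.2·95/(10 − 0.058·95) → 399 ÷ (449/100) = 39900/449 ≈ 88.864
S = 1000/(39900/449) − 10 = 500/399 in ≈ 1.253 in
Ia = 0.2·(500/399) = 100/399 in ≈ 0.251 in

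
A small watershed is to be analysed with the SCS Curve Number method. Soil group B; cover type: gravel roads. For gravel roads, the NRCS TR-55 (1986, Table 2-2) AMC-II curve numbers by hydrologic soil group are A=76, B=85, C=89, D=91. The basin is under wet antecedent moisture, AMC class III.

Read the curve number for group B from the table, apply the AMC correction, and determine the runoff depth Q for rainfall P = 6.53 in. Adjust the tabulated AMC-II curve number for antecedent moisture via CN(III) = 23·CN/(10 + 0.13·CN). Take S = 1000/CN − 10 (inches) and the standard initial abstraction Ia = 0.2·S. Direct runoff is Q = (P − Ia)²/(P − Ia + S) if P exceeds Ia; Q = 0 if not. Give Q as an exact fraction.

Q = 62161958329/10921529300 in ≈ 5.692 in

NRCS table: gravel roads, soil group B → CN(II) = 85
Wet (AMC III): CN(III) = 23·85/(10 + 0.13·85) = 1955/(421/20) = 39100/421 ≈ 92.874
Max retention: S = 1000/(39100/421) − 10 = 300/391 in (≈ 0.767 in)
Ia = 0.2·(300/391) = 60/391 in ≈ 0.153 in
Since P=6.530 > Ia=0.153: effective rainfall P−Ia = 249323/39100 in
Q = (249323/39100)²/((249323/39100) + 300/391) = (62161958329/1528810000)/(279323/39100) = 62161958329/10921529300 in ≈ 5.692 in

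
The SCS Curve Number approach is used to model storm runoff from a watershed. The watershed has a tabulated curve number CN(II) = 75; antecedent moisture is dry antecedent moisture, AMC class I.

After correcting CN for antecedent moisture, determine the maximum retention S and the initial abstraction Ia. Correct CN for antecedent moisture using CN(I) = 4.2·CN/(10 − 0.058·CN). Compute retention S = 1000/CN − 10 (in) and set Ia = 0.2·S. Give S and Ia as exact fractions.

S = 500/63 in ≈ 7.937 in; Ia = 100/63 in ≈ 1.587 in

Dry (AMC I): CN(I) = 4.2·75/(10 − 0.058·75) = 315/(113/20) = 6300/113 ≈ 55.752
Retention S: 1000/CN − 10 with CN=55.752 → S = 500/63 ≈ 7.937 in
Initial abstraction Ia = S/5 = (500/63)/5 = 100/63 ≈ 1.587 in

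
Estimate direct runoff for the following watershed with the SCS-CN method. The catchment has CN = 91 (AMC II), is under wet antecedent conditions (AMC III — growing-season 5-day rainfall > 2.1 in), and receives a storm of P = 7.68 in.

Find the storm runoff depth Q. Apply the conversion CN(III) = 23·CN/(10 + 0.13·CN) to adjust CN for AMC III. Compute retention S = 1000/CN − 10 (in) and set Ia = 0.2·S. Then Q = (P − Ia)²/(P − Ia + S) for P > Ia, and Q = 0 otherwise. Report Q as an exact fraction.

CN(III) from CN(II)=91: (23·91)/(10 + 0.13·91) = 209300/2183 ≈ 95.877
Max retention: S = 1000/(209300/2183) − 10 = 900/2093 in (≈ 0.430 in)
Ia = 0.2S: 0.2·0.430 = 0.086 in (exactly 180/2093)
Excess rainfall: 7.680 − 0.086 = 7.594 in; P > Ia so Q > 0
Q: (397356/52325)² ÷ (419856/52325) = 3289412307/457686775 in (≈ 7.187 in)

Q = 3289412307/457686775 in ≈ 7.187 in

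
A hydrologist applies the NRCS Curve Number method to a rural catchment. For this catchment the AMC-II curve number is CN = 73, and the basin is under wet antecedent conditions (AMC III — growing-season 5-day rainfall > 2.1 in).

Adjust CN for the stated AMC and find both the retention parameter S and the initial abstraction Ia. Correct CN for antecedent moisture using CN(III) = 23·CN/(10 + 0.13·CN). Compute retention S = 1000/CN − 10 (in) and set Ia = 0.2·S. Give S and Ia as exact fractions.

S = 2700/1679 in ≈ 1.608 in; Ia = 540/1679 in ≈ 0.322 in

CN(III) from CN(II)=73: (23·73)/(10 + 0.13·73) = 167900/1949 ≈ 86.147
Max retention: S = 1000/(167900/1949) − 10 = 2700/1679 in (≈ 1.608 in)
Ia = 0.2S: 0.2·1.608 = 0.322 in (exactly 540/1679)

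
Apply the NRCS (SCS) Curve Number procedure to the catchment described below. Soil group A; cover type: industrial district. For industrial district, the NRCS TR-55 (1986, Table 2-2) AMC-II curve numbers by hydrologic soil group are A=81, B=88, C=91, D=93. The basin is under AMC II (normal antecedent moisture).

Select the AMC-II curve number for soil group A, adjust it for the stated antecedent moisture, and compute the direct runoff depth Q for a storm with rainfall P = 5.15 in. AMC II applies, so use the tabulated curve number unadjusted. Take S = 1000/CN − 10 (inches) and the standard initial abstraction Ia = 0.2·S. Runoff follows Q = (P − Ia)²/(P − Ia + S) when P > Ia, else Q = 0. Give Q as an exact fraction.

NRCS table: industrial district, soil group A → CN(II) = 81
Average conditions: CN = 81 (no AMC adjustment).
Max retention: S = 1000/81 − 10 = 190/81 in (≈ 2.346 in)
Ia = 0.2S: 0.2·2.346 = 0.469 in (exactly 38/81)
Since P=5.150 > Ia=0.469: effective rainfall P−Ia = 7583/1620 in
Q: (7583/1620)² ÷ (11383/1620) = 57501889/18440460 in (≈ 3.118 in)

Q = 57501889/18440460 in ≈ 3.118 in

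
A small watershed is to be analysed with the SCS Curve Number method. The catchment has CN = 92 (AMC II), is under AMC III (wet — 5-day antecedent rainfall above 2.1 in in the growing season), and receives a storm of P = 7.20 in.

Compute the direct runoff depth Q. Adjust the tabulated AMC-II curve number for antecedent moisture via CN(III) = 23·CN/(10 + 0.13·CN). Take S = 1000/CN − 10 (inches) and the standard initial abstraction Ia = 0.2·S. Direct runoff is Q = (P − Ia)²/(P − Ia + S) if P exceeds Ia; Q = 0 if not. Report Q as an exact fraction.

Wet (AMC III): CN(III) = 23·92/(10 + 0.13·92) = 2116/(549/25) = 52900/549 ≈ 96.357
S = 1000/(52900/549) − 10 = 200/529 in ≈ 0.378 in
Ia = 0.2S: 0.2·0.378 = 0.076 in (exactly 40/529)
Excess rainfall: 7.200 − 0.076 = 7.124 in; P > Ia so Q > 0
Runoff Q = (P−Ia)²/(P−Ia+S) = (7.124)²/(7.124+0.378) = 88774084/13121845 ≈ 6.765 in

Q = 88774084/13121845 in ≈ 6.765 in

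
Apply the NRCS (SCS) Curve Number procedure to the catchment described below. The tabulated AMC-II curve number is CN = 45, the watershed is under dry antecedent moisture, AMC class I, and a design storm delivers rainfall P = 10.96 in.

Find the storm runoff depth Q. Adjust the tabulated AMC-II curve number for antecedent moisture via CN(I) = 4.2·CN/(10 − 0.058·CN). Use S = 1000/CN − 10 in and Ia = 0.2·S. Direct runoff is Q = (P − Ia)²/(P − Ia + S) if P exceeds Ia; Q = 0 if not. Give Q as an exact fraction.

Q = 294904898/382219425 in ≈ 0.772 in

Adjust CN=45 to AMC I: 4.2·45/(10 − 0.058·45) → 189 ÷ (739/100) = 18900/739 ≈ 25.575
Retention S: 1000/CN − 10 with CN=25.575 → S = 5500/189 ≈ 29.101 in
Ia = 0.2·(5500/189) = 1100/189 in ≈ 5.820 in
Excess rainfall: 10.960 − 5.820 = 5.140 in; P > Ia so Q > 0
Runoff Q = (P−Ia)²/(P−Ia+S) = (5.140)²/(5.140+29.101) = 294904898/382219425 ≈ 0.772 in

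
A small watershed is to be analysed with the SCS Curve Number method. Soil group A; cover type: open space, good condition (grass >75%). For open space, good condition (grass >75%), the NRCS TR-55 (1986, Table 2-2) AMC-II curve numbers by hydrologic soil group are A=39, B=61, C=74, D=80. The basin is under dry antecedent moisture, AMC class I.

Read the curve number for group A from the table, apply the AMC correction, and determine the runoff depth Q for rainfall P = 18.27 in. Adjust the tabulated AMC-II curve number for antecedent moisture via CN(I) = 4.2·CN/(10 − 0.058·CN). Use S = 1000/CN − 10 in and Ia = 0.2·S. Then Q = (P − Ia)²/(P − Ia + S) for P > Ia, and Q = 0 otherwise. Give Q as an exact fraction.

NRCS table: open space, good condition (grass >75%), soil group A → CN(II) = 39
Dry (AMC I): CN(I) = 4.2·39/(10 − 0.058·39) = (819/5)/(3869/500) = 81900/3869 ≈ 21.168
Max retention: S = 1000/(81900/3869) − 10 = 30500/819 in (≈ 37.241 in)
Ia = 0.2S: 0.2·37.241 = 7.448 in (exactly 6100/819)
Since P=18.270 > Ia=7.448: effective rainfall P−Ia = 886313/81900 in
Q = (886313/81900)²/((886313/81900) + 30500/819) = (785550733969/6707610000)/(3936313/81900) = 785550733969/322384034700 in ≈ 2.437 in

Q = 785550733969/322384034700 in ≈ 2.437 in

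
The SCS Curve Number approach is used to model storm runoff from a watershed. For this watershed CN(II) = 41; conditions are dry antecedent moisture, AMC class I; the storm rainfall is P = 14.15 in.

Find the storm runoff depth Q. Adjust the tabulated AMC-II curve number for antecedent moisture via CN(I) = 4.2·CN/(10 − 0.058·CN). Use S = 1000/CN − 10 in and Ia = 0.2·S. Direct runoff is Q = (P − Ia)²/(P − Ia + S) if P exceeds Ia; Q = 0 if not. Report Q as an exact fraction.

CN(I) from CN(II)=41: (4.2·41)/(10 − 0.058·41) = 86100/3811 ≈ 22.592
Max retention: S = 1000/(86100/3811) − 10 = 29500/861 in (≈ 34.262 in)
Ia = 0.2S: 0.2·34.262 = 6.852 in (exactly 5900/861)
Since P=14.150 > Ia=6.852: effective rainfall P−Ia = 125663/17220 in
Q = (125663/17220)²/((125663/17220) + 29500/861) = (15791189569/296528400)/(715663/17220) = 15791189569/12323716860 in ≈ 1.281 in

Q = 15791189569/12323716860 in ≈ 1.281 in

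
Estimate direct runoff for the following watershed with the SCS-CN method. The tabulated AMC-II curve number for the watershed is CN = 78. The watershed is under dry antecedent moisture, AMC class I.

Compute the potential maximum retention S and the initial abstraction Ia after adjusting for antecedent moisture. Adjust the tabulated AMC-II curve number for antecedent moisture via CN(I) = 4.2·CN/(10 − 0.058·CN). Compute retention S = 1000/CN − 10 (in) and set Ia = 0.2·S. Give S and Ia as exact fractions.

S = 5500/819 in ≈ 6.716 in; Ia = 1100/819 in ≈ 1.343 in

Dry (AMC I): CN(I) = 4.2·78/(10 − 0.058·78) = (1638/5)/(1369/250) = 81900/1369 ≈ 59.825
S = 1000/(81900/1369) − 10 = 5500/819 in ≈ 6.716 in
Initial abstraction Ia = S/5 = (5500/819)/5 = 1100/819 ≈ 1.343 in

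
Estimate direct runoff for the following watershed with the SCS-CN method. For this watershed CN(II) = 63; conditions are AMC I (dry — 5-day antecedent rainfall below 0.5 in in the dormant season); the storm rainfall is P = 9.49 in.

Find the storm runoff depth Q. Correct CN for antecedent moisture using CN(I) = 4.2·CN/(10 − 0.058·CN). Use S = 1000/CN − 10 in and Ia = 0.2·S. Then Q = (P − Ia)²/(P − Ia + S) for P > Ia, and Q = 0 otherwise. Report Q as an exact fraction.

Q = 784158067729/361910222100 in ≈ 2.167 in

Adjust CN=63 to AMC I: 4.2·63/(10 − 0.058·63) → (1323/5) ÷ (3173/500) = 132300/3173 ≈ 41.696
Retention S: 1000/CN − 10 with CN=41.696 → S = 18500/1323 ≈ 13.983 in
Ia = 0.2·(18500/1323) = 3700/1323 in ≈ 2.797 in
Since P=9.490 > Ia=2.797: effective rainfall P−Ia = 885527/132300 in
Runoff Q = (P−Ia)²/(P−Ia+S) = (6.693)²/(6.693+13.983) = 784158067729/361910222100 ≈ 2.167 in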